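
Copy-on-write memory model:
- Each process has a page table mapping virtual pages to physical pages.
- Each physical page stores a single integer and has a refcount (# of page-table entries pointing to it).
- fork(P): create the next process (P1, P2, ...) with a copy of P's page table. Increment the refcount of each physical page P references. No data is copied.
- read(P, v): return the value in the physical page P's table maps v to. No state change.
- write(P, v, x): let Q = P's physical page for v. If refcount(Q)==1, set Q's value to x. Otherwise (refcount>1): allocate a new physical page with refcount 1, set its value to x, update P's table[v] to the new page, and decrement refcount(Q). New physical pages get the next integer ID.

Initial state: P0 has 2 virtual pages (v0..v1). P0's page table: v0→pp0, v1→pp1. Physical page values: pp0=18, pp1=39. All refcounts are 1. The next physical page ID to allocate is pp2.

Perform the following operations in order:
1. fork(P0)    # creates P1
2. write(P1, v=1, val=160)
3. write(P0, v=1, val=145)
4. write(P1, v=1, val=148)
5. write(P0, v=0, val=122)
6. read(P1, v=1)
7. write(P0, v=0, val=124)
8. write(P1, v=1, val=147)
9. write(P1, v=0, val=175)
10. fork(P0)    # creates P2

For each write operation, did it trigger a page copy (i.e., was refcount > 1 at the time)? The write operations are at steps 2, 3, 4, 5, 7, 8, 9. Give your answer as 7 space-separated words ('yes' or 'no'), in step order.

Op 1: fork(P0) -> P1. 2 ppages; refcounts: pp0:2 pp1:2
Op 2: write(P1, v1, 160). refcount(pp1)=2>1 -> COPY to pp2. 3 ppages; refcounts: pp0:2 pp1:1 pp2:1
Op 3: write(P0, v1, 145). refcount(pp1)=1 -> write in place. 3 ppages; refcounts: pp0:2 pp1:1 pp2:1
Op 4: write(P1, v1, 148). refcount(pp2)=1 -> write in place. 3 ppages; refcounts: pp0:2 pp1:1 pp2:1
Op 5: write(P0, v0, 122). refcount(pp0)=2>1 -> COPY to pp3. 4 ppages; refcounts: pp0:1 pp1:1 pp2:1 pp3:1
Op 6: read(P1, v1) -> 148. No state change.
Op 7: write(P0, v0, 124). refcount(pp3)=1 -> write in place. 4 ppages; refcounts: pp0:1 pp1:1 pp2:1 pp3:1
Op 8: write(P1, v1, 147). refcount(pp2)=1 -> write in place. 4 ppages; refcounts: pp0:1 pp1:1 pp2:1 pp3:1
Op 9: write(P1, v0, 175). refcount(pp0)=1 -> write in place. 4 ppages; refcounts: pp0:1 pp1:1 pp2:1 pp3:1
Op 10: fork(P0) -> P2. 4 ppages; refcounts: pp0:1 pp1:2 pp2:1 pp3:2

yes no no yes no no no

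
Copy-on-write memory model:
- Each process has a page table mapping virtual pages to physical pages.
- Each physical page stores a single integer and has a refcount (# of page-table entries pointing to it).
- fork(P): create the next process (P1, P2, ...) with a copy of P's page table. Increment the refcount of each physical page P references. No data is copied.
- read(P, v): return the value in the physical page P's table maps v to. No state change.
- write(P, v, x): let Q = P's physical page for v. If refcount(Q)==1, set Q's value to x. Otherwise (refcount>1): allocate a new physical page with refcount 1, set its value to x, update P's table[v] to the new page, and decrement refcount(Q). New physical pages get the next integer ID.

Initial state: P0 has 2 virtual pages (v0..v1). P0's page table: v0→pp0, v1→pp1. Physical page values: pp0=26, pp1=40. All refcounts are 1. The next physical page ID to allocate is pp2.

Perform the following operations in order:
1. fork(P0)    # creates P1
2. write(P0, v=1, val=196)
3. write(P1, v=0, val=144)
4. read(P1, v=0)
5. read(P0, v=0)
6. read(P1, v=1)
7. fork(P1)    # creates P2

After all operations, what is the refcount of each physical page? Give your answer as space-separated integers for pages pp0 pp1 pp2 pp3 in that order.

Answer: 1 2 1 2

Derivation:
Op 1: fork(P0) -> P1. 2 ppages; refcounts: pp0:2 pp1:2
Op 2: write(P0, v1, 196). refcount(pp1)=2>1 -> COPY to pp2. 3 ppages; refcounts: pp0:2 pp1:1 pp2:1
Op 3: write(P1, v0, 144). refcount(pp0)=2>1 -> COPY to pp3. 4 ppages; refcounts: pp0:1 pp1:1 pp2:1 pp3:1
Op 4: read(P1, v0) -> 144. No state change.
Op 5: read(P0, v0) -> 26. No state change.
Op 6: read(P1, v1) -> 40. No state change.
Op 7: fork(P1) -> P2. 4 ppages; refcounts: pp0:1 pp1:2 pp2:1 pp3:2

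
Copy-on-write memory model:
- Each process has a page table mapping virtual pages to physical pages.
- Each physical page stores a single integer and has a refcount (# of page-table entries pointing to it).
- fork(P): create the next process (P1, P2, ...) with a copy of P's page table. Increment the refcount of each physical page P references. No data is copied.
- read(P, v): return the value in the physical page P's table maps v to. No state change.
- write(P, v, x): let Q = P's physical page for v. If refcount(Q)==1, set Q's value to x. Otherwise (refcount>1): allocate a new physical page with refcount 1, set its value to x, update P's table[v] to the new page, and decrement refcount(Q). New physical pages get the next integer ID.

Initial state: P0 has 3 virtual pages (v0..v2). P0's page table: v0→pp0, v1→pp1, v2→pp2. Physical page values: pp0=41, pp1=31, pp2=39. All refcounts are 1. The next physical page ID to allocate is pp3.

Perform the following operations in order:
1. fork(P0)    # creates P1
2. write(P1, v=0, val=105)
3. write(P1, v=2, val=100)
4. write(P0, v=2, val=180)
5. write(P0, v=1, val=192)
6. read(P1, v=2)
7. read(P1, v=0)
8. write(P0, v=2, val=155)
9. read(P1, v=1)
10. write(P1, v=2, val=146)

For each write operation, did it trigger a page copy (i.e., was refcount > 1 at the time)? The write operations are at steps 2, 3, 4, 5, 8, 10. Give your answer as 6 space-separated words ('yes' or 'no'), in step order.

Op 1: fork(P0) -> P1. 3 ppages; refcounts: pp0:2 pp1:2 pp2:2
Op 2: write(P1, v0, 105). refcount(pp0)=2>1 -> COPY to pp3. 4 ppages; refcounts: pp0:1 pp1:2 pp2:2 pp3:1
Op 3: write(P1, v2, 100). refcount(pp2)=2>1 -> COPY to pp4. 5 ppages; refcounts: pp0:1 pp1:2 pp2:1 pp3:1 pp4:1
Op 4: write(P0, v2, 180). refcount(pp2)=1 -> write in place. 5 ppages; refcounts: pp0:1 pp1:2 pp2:1 pp3:1 pp4:1
Op 5: write(P0, v1, 192). refcount(pp1)=2>1 -> COPY to pp5. 6 ppages; refcounts: pp0:1 pp1:1 pp2:1 pp3:1 pp4:1 pp5:1
Op 6: read(P1, v2) -> 100. No state change.
Op 7: read(P1, v0) -> 105. No state change.
Op 8: write(P0, v2, 155). refcount(pp2)=1 -> write in place. 6 ppages; refcounts: pp0:1 pp1:1 pp2:1 pp3:1 pp4:1 pp5:1
Op 9: read(P1, v1) -> 31. No state change.
Op 10: write(P1, v2, 146). refcount(pp4)=1 -> write in place. 6 ppages; refcounts: pp0:1 pp1:1 pp2:1 pp3:1 pp4:1 pp5:1

yes yes no yes no no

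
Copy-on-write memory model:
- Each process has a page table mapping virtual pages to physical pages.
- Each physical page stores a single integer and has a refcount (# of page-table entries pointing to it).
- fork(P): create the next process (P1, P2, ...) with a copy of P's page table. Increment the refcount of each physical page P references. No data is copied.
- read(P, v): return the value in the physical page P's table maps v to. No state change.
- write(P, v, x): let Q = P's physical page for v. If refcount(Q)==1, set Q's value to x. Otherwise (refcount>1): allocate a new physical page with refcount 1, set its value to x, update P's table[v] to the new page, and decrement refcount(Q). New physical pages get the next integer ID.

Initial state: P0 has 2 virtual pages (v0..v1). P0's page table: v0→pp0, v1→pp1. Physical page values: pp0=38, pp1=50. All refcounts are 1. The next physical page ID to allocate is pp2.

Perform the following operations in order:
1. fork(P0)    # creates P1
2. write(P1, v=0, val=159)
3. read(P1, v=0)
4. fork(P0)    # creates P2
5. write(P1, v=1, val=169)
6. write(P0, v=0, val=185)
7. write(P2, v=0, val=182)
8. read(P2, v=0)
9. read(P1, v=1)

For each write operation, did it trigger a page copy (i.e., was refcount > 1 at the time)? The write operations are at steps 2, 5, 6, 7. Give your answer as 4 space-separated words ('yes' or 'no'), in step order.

Op 1: fork(P0) -> P1. 2 ppages; refcounts: pp0:2 pp1:2
Op 2: write(P1, v0, 159). refcount(pp0)=2>1 -> COPY to pp2. 3 ppages; refcounts: pp0:1 pp1:2 pp2:1
Op 3: read(P1, v0) -> 159. No state change.
Op 4: fork(P0) -> P2. 3 ppages; refcounts: pp0:2 pp1:3 pp2:1
Op 5: write(P1, v1, 169). refcount(pp1)=3>1 -> COPY to pp3. 4 ppages; refcounts: pp0:2 pp1:2 pp2:1 pp3:1
Op 6: write(P0, v0, 185). refcount(pp0)=2>1 -> COPY to pp4. 5 ppages; refcounts: pp0:1 pp1:2 pp2:1 pp3:1 pp4:1
Op 7: write(P2, v0, 182). refcount(pp0)=1 -> write in place. 5 ppages; refcounts: pp0:1 pp1:2 pp2:1 pp3:1 pp4:1
Op 8: read(P2, v0) -> 182. No state change.
Op 9: read(P1, v1) -> 169. No state change.

yes yes yes no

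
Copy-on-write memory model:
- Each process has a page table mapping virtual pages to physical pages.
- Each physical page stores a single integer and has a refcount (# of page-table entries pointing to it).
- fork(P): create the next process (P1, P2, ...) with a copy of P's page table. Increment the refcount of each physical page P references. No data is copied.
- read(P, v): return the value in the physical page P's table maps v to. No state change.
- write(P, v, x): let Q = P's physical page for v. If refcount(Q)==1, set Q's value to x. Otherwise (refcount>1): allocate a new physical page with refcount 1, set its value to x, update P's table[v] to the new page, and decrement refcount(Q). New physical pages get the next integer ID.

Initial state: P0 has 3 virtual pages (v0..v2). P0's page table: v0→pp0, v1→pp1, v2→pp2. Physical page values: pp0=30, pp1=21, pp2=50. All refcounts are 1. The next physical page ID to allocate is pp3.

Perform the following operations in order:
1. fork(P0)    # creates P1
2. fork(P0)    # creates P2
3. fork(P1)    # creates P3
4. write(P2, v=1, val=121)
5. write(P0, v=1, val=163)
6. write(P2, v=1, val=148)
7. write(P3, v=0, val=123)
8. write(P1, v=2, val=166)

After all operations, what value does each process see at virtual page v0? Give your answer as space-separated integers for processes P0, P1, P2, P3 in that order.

Op 1: fork(P0) -> P1. 3 ppages; refcounts: pp0:2 pp1:2 pp2:2
Op 2: fork(P0) -> P2. 3 ppages; refcounts: pp0:3 pp1:3 pp2:3
Op 3: fork(P1) -> P3. 3 ppages; refcounts: pp0:4 pp1:4 pp2:4
Op 4: write(P2, v1, 121). refcount(pp1)=4>1 -> COPY to pp3. 4 ppages; refcounts: pp0:4 pp1:3 pp2:4 pp3:1
Op 5: write(P0, v1, 163). refcount(pp1)=3>1 -> COPY to pp4. 5 ppages; refcounts: pp0:4 pp1:2 pp2:4 pp3:1 pp4:1
Op 6: write(P2, v1, 148). refcount(pp3)=1 -> write in place. 5 ppages; refcounts: pp0:4 pp1:2 pp2:4 pp3:1 pp4:1
Op 7: write(P3, v0, 123). refcount(pp0)=4>1 -> COPY to pp5. 6 ppages; refcounts: pp0:3 pp1:2 pp2:4 pp3:1 pp4:1 pp5:1
Op 8: write(P1, v2, 166). refcount(pp2)=4>1 -> COPY to pp6. 7 ppages; refcounts: pp0:3 pp1:2 pp2:3 pp3:1 pp4:1 pp5:1 pp6:1
P0: v0 -> pp0 = 30
P1: v0 -> pp0 = 30
P2: v0 -> pp0 = 30
P3: v0 -> pp5 = 123

Answer: 30 30 30 123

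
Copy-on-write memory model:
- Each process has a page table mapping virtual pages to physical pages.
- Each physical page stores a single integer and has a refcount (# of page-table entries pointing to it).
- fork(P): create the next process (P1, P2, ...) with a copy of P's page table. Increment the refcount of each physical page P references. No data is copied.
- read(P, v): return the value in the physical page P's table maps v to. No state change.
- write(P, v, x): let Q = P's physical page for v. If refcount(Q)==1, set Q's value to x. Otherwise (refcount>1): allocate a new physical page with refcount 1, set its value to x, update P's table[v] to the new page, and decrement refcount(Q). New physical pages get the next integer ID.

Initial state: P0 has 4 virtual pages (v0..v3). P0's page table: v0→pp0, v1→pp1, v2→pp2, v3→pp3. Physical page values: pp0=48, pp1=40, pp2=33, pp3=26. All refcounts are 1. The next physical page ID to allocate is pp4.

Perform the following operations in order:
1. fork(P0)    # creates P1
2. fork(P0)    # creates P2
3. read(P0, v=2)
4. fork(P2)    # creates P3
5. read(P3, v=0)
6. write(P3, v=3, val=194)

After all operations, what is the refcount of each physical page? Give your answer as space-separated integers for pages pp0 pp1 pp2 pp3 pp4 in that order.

Answer: 4 4 4 3 1

Derivation:
Op 1: fork(P0) -> P1. 4 ppages; refcounts: pp0:2 pp1:2 pp2:2 pp3:2
Op 2: fork(P0) -> P2. 4 ppages; refcounts: pp0:3 pp1:3 pp2:3 pp3:3
Op 3: read(P0, v2) -> 33. No state change.
Op 4: fork(P2) -> P3. 4 ppages; refcounts: pp0:4 pp1:4 pp2:4 pp3:4
Op 5: read(P3, v0) -> 48. No state change.
Op 6: write(P3, v3, 194). refcount(pp3)=4>1 -> COPY to pp4. 5 ppages; refcounts: pp0:4 pp1:4 pp2:4 pp3:3 pp4:1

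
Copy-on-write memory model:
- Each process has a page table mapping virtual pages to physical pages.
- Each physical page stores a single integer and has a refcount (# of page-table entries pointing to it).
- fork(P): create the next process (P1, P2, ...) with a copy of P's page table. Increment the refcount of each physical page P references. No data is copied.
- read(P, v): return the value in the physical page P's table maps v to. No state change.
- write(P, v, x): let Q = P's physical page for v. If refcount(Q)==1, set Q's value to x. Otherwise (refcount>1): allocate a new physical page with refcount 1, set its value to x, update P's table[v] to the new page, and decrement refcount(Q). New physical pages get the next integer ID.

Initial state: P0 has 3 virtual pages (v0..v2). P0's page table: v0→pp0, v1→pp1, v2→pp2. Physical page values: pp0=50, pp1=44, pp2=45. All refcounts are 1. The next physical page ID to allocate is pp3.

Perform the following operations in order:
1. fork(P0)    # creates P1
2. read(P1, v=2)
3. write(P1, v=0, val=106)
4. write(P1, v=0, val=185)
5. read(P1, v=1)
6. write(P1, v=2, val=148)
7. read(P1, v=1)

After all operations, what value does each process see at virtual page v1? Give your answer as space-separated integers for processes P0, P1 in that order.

Answer: 44 44

Derivation:
Op 1: fork(P0) -> P1. 3 ppages; refcounts: pp0:2 pp1:2 pp2:2
Op 2: read(P1, v2) -> 45. No state change.
Op 3: write(P1, v0, 106). refcount(pp0)=2>1 -> COPY to pp3. 4 ppages; refcounts: pp0:1 pp1:2 pp2:2 pp3:1
Op 4: write(P1, v0, 185). refcount(pp3)=1 -> write in place. 4 ppages; refcounts: pp0:1 pp1:2 pp2:2 pp3:1
Op 5: read(P1, v1) -> 44. No state change.
Op 6: write(P1, v2, 148). refcount(pp2)=2>1 -> COPY to pp4. 5 ppages; refcounts: pp0:1 pp1:2 pp2:1 pp3:1 pp4:1
Op 7: read(P1, v1) -> 44. No state change.
P0: v1 -> pp1 = 44
P1: v1 -> pp1 = 44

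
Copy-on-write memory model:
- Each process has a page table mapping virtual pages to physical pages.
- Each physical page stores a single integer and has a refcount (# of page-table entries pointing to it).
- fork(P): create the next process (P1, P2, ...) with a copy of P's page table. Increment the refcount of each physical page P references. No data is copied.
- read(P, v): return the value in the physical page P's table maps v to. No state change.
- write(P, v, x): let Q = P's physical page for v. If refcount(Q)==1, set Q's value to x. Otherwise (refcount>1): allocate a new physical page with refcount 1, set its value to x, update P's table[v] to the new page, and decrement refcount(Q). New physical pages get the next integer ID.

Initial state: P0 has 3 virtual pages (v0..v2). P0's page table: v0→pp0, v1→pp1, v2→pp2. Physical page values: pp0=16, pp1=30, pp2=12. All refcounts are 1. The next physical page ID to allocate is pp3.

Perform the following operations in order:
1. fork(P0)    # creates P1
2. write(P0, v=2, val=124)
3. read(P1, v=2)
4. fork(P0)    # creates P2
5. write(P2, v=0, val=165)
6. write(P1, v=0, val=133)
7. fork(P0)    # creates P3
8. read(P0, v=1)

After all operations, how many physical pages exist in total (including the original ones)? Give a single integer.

Op 1: fork(P0) -> P1. 3 ppages; refcounts: pp0:2 pp1:2 pp2:2
Op 2: write(P0, v2, 124). refcount(pp2)=2>1 -> COPY to pp3. 4 ppages; refcounts: pp0:2 pp1:2 pp2:1 pp3:1
Op 3: read(P1, v2) -> 12. No state change.
Op 4: fork(P0) -> P2. 4 ppages; refcounts: pp0:3 pp1:3 pp2:1 pp3:2
Op 5: write(P2, v0, 165). refcount(pp0)=3>1 -> COPY to pp4. 5 ppages; refcounts: pp0:2 pp1:3 pp2:1 pp3:2 pp4:1
Op 6: write(P1, v0, 133). refcount(pp0)=2>1 -> COPY to pp5. 6 ppages; refcounts: pp0:1 pp1:3 pp2:1 pp3:2 pp4:1 pp5:1
Op 7: fork(P0) -> P3. 6 ppages; refcounts: pp0:2 pp1:4 pp2:1 pp3:3 pp4:1 pp5:1
Op 8: read(P0, v1) -> 30. No state change.

Answer: 6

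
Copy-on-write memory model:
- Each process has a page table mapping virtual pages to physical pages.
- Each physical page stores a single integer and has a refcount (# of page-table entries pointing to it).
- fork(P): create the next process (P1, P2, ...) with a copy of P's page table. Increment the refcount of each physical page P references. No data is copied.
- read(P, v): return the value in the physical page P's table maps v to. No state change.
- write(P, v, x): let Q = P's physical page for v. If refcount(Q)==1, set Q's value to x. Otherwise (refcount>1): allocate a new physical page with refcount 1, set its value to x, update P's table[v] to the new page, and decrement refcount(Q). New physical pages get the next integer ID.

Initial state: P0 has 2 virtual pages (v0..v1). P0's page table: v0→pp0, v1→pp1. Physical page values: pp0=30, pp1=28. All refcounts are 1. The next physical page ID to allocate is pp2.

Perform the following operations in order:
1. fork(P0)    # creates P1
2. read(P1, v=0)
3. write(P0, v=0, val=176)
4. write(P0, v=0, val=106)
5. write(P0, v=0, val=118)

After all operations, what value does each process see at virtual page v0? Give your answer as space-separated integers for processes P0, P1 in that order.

Answer: 118 30

Derivation:
Op 1: fork(P0) -> P1. 2 ppages; refcounts: pp0:2 pp1:2
Op 2: read(P1, v0) -> 30. No state change.
Op 3: write(P0, v0, 176). refcount(pp0)=2>1 -> COPY to pp2. 3 ppages; refcounts: pp0:1 pp1:2 pp2:1
Op 4: write(P0, v0, 106). refcount(pp2)=1 -> write in place. 3 ppages; refcounts: pp0:1 pp1:2 pp2:1
Op 5: write(P0, v0, 118). refcount(pp2)=1 -> write in place. 3 ppages; refcounts: pp0:1 pp1:2 pp2:1
P0: v0 -> pp2 = 118
P1: v0 -> pp0 = 30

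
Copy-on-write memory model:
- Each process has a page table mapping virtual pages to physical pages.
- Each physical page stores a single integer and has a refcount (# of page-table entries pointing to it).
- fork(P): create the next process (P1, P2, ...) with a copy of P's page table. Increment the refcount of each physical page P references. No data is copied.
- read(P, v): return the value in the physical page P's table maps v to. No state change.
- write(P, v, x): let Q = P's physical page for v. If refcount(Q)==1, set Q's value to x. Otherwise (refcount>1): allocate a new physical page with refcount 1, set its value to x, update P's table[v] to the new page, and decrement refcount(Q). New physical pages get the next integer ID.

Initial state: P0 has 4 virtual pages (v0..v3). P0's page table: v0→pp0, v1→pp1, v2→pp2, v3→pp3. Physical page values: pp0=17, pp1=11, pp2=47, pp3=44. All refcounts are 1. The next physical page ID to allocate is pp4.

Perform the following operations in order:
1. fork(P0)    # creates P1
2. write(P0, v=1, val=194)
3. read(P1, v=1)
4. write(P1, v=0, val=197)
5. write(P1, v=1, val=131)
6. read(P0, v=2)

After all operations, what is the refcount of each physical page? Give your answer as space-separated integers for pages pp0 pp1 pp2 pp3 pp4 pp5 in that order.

Answer: 1 1 2 2 1 1

Derivation:
Op 1: fork(P0) -> P1. 4 ppages; refcounts: pp0:2 pp1:2 pp2:2 pp3:2
Op 2: write(P0, v1, 194). refcount(pp1)=2>1 -> COPY to pp4. 5 ppages; refcounts: pp0:2 pp1:1 pp2:2 pp3:2 pp4:1
Op 3: read(P1, v1) -> 11. No state change.
Op 4: write(P1, v0, 197). refcount(pp0)=2>1 -> COPY to pp5. 6 ppages; refcounts: pp0:1 pp1:1 pp2:2 pp3:2 pp4:1 pp5:1
Op 5: write(P1, v1, 131). refcount(pp1)=1 -> write in place. 6 ppages; refcounts: pp0:1 pp1:1 pp2:2 pp3:2 pp4:1 pp5:1
Op 6: read(P0, v2) -> 47. No state change.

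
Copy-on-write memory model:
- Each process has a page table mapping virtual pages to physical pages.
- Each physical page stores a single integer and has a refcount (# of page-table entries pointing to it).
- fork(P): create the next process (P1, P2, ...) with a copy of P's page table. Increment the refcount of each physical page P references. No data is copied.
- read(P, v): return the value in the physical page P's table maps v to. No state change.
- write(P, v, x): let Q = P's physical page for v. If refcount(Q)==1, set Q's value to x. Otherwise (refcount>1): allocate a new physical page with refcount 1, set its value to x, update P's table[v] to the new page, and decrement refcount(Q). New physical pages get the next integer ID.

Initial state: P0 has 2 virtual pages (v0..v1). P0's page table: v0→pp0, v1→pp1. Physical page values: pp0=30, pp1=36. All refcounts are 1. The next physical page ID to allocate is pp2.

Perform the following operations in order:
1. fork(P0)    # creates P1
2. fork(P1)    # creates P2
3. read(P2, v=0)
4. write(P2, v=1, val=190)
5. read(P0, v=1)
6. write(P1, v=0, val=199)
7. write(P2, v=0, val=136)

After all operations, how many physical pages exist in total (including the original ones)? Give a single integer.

Answer: 5

Derivation:
Op 1: fork(P0) -> P1. 2 ppages; refcounts: pp0:2 pp1:2
Op 2: fork(P1) -> P2. 2 ppages; refcounts: pp0:3 pp1:3
Op 3: read(P2, v0) -> 30. No state change.
Op 4: write(P2, v1, 190). refcount(pp1)=3>1 -> COPY to pp2. 3 ppages; refcounts: pp0:3 pp1:2 pp2:1
Op 5: read(P0, v1) -> 36. No state change.
Op 6: write(P1, v0, 199). refcount(pp0)=3>1 -> COPY to pp3. 4 ppages; refcounts: pp0:2 pp1:2 pp2:1 pp3:1
Op 7: write(P2, v0, 136). refcount(pp0)=2>1 -> COPY to pp4. 5 ppages; refcounts: pp0:1 pp1:2 pp2:1 pp3:1 pp4:1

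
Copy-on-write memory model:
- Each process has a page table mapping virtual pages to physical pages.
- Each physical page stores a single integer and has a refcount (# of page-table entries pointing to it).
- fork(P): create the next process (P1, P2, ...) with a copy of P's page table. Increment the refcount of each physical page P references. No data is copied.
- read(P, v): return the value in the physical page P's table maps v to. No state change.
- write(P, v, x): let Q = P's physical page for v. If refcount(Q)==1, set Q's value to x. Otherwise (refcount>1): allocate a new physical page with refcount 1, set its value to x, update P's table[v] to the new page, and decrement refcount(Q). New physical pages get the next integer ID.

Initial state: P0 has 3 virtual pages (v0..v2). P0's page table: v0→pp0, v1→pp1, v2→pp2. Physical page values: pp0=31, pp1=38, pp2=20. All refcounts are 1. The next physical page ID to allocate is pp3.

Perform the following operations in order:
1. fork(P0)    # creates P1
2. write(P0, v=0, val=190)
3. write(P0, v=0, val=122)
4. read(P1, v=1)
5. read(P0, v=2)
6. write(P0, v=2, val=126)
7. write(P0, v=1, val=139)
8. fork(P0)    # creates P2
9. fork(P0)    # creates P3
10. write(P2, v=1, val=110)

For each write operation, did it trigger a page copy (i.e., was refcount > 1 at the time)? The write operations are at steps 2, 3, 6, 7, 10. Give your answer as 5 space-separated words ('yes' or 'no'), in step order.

Op 1: fork(P0) -> P1. 3 ppages; refcounts: pp0:2 pp1:2 pp2:2
Op 2: write(P0, v0, 190). refcount(pp0)=2>1 -> COPY to pp3. 4 ppages; refcounts: pp0:1 pp1:2 pp2:2 pp3:1
Op 3: write(P0, v0, 122). refcount(pp3)=1 -> write in place. 4 ppages; refcounts: pp0:1 pp1:2 pp2:2 pp3:1
Op 4: read(P1, v1) -> 38. No state change.
Op 5: read(P0, v2) -> 20. No state change.
Op 6: write(P0, v2, 126). refcount(pp2)=2>1 -> COPY to pp4. 5 ppages; refcounts: pp0:1 pp1:2 pp2:1 pp3:1 pp4:1
Op 7: write(P0, v1, 139). refcount(pp1)=2>1 -> COPY to pp5. 6 ppages; refcounts: pp0:1 pp1:1 pp2:1 pp3:1 pp4:1 pp5:1
Op 8: fork(P0) -> P2. 6 ppages; refcounts: pp0:1 pp1:1 pp2:1 pp3:2 pp4:2 pp5:2
Op 9: fork(P0) -> P3. 6 ppages; refcounts: pp0:1 pp1:1 pp2:1 pp3:3 pp4:3 pp5:3
Op 10: write(P2, v1, 110). refcount(pp5)=3>1 -> COPY to pp6. 7 ppages; refcounts: pp0:1 pp1:1 pp2:1 pp3:3 pp4:3 pp5:2 pp6:1

yes no yes yes yes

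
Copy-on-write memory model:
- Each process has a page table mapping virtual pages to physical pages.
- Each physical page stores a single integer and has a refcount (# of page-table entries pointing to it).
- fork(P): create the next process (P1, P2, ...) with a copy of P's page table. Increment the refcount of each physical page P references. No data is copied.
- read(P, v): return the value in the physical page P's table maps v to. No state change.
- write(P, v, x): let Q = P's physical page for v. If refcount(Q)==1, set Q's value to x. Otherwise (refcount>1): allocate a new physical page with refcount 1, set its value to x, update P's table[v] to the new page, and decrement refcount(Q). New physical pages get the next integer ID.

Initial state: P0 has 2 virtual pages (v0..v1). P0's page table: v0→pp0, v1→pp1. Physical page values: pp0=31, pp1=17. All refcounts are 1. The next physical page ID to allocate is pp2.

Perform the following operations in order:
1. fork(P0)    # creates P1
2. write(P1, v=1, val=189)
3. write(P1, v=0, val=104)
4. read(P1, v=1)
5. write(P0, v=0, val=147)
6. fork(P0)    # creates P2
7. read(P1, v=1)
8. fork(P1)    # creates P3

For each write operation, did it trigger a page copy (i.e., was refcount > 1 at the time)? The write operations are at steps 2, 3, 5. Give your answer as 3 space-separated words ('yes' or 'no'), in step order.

Op 1: fork(P0) -> P1. 2 ppages; refcounts: pp0:2 pp1:2
Op 2: write(P1, v1, 189). refcount(pp1)=2>1 -> COPY to pp2. 3 ppages; refcounts: pp0:2 pp1:1 pp2:1
Op 3: write(P1, v0, 104). refcount(pp0)=2>1 -> COPY to pp3. 4 ppages; refcounts: pp0:1 pp1:1 pp2:1 pp3:1
Op 4: read(P1, v1) -> 189. No state change.
Op 5: write(P0, v0, 147). refcount(pp0)=1 -> write in place. 4 ppages; refcounts: pp0:1 pp1:1 pp2:1 pp3:1
Op 6: fork(P0) -> P2. 4 ppages; refcounts: pp0:2 pp1:2 pp2:1 pp3:1
Op 7: read(P1, v1) -> 189. No state change.
Op 8: fork(P1) -> P3. 4 ppages; refcounts: pp0:2 pp1:2 pp2:2 pp3:2

yes yes no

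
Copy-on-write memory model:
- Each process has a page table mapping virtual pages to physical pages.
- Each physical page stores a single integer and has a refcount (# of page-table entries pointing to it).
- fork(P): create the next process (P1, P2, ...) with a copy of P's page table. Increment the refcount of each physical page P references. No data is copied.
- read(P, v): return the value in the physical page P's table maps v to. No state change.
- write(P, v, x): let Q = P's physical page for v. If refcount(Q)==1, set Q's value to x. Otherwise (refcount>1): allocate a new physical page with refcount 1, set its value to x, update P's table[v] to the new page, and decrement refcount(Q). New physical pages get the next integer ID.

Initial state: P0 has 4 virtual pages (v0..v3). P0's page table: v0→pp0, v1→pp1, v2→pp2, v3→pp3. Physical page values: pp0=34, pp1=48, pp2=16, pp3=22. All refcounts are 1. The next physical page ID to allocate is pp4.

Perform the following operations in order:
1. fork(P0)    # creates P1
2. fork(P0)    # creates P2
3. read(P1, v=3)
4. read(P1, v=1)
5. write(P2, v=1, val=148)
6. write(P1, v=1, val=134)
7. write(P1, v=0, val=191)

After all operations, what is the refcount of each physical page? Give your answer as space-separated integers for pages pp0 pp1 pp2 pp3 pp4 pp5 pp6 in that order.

Op 1: fork(P0) -> P1. 4 ppages; refcounts: pp0:2 pp1:2 pp2:2 pp3:2
Op 2: fork(P0) -> P2. 4 ppages; refcounts: pp0:3 pp1:3 pp2:3 pp3:3
Op 3: read(P1, v3) -> 22. No state change.
Op 4: read(P1, v1) -> 48. No state change.
Op 5: write(P2, v1, 148). refcount(pp1)=3>1 -> COPY to pp4. 5 ppages; refcounts: pp0:3 pp1:2 pp2:3 pp3:3 pp4:1
Op 6: write(P1, v1, 134). refcount(pp1)=2>1 -> COPY to pp5. 6 ppages; refcounts: pp0:3 pp1:1 pp2:3 pp3:3 pp4:1 pp5:1
Op 7: write(P1, v0, 191). refcount(pp0)=3>1 -> COPY to pp6. 7 ppages; refcounts: pp0:2 pp1:1 pp2:3 pp3:3 pp4:1 pp5:1 pp6:1

Answer: 2 1 3 3 1 1 1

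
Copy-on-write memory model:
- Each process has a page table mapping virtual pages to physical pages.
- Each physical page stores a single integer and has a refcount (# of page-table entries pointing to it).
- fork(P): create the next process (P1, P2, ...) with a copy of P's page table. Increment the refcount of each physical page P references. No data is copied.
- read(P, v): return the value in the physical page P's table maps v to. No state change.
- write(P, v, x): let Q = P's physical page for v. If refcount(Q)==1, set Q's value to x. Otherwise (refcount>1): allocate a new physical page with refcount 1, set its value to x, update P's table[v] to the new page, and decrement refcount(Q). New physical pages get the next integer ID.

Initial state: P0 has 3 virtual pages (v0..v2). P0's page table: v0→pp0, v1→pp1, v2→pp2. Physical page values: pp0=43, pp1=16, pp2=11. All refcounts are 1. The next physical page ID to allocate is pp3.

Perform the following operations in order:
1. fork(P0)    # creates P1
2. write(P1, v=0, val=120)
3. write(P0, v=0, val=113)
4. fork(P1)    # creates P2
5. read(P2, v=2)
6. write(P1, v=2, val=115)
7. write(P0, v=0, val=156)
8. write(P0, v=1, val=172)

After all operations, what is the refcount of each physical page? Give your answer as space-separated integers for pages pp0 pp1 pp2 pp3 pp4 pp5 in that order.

Answer: 1 2 2 2 1 1

Derivation:
Op 1: fork(P0) -> P1. 3 ppages; refcounts: pp0:2 pp1:2 pp2:2
Op 2: write(P1, v0, 120). refcount(pp0)=2>1 -> COPY to pp3. 4 ppages; refcounts: pp0:1 pp1:2 pp2:2 pp3:1
Op 3: write(P0, v0, 113). refcount(pp0)=1 -> write in place. 4 ppages; refcounts: pp0:1 pp1:2 pp2:2 pp3:1
Op 4: fork(P1) -> P2. 4 ppages; refcounts: pp0:1 pp1:3 pp2:3 pp3:2
Op 5: read(P2, v2) -> 11. No state change.
Op 6: write(P1, v2, 115). refcount(pp2)=3>1 -> COPY to pp4. 5 ppages; refcounts: pp0:1 pp1:3 pp2:2 pp3:2 pp4:1
Op 7: write(P0, v0, 156). refcount(pp0)=1 -> write in place. 5 ppages; refcounts: pp0:1 pp1:3 pp2:2 pp3:2 pp4:1
Op 8: write(P0, v1, 172). refcount(pp1)=3>1 -> COPY to pp5. 6 ppages; refcounts: pp0:1 pp1:2 pp2:2 pp3:2 pp4:1 pp5:1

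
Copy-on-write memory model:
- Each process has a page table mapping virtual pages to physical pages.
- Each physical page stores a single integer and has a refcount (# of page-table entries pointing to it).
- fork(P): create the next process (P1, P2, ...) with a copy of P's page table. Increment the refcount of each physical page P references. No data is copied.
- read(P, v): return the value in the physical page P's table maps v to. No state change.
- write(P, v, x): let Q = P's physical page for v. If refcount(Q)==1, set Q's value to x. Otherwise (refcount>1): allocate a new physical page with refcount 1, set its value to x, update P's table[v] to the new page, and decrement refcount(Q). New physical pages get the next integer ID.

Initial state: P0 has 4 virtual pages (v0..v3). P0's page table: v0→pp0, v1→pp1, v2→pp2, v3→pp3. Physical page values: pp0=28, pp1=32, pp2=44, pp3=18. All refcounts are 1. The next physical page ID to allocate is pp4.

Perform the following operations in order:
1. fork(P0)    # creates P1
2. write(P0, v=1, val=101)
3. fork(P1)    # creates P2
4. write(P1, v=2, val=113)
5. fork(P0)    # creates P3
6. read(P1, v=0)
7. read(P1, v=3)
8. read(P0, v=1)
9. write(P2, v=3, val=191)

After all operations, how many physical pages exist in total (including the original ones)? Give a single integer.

Answer: 7

Derivation:
Op 1: fork(P0) -> P1. 4 ppages; refcounts: pp0:2 pp1:2 pp2:2 pp3:2
Op 2: write(P0, v1, 101). refcount(pp1)=2>1 -> COPY to pp4. 5 ppages; refcounts: pp0:2 pp1:1 pp2:2 pp3:2 pp4:1
Op 3: fork(P1) -> P2. 5 ppages; refcounts: pp0:3 pp1:2 pp2:3 pp3:3 pp4:1
Op 4: write(P1, v2, 113). refcount(pp2)=3>1 -> COPY to pp5. 6 ppages; refcounts: pp0:3 pp1:2 pp2:2 pp3:3 pp4:1 pp5:1
Op 5: fork(P0) -> P3. 6 ppages; refcounts: pp0:4 pp1:2 pp2:3 pp3:4 pp4:2 pp5:1
Op 6: read(P1, v0) -> 28. No state change.
Op 7: read(P1, v3) -> 18. No state change.
Op 8: read(P0, v1) -> 101. No state change.
Op 9: write(P2, v3, 191). refcount(pp3)=4>1 -> COPY to pp6. 7 ppages; refcounts: pp0:4 pp1:2 pp2:3 pp3:3 pp4:2 pp5:1 pp6:1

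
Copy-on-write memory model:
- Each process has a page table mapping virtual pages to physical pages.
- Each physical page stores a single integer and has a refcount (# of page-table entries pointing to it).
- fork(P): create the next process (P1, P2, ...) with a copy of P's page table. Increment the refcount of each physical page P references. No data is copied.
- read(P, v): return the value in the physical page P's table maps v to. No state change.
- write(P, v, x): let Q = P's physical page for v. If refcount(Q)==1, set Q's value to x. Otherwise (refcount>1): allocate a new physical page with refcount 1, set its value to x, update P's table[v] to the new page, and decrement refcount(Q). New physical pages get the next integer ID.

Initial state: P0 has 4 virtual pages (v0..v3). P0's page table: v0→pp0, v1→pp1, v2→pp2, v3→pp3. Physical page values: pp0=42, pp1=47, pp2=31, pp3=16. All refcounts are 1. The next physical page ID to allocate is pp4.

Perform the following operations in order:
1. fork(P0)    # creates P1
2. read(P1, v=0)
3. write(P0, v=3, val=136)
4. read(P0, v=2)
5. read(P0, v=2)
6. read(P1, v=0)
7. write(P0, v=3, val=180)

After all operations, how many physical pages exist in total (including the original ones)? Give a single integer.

Op 1: fork(P0) -> P1. 4 ppages; refcounts: pp0:2 pp1:2 pp2:2 pp3:2
Op 2: read(P1, v0) -> 42. No state change.
Op 3: write(P0, v3, 136). refcount(pp3)=2>1 -> COPY to pp4. 5 ppages; refcounts: pp0:2 pp1:2 pp2:2 pp3:1 pp4:1
Op 4: read(P0, v2) -> 31. No state change.
Op 5: read(P0, v2) -> 31. No state change.
Op 6: read(P1, v0) -> 42. No state change.
Op 7: write(P0, v3, 180). refcount(pp4)=1 -> write in place. 5 ppages; refcounts: pp0:2 pp1:2 pp2:2 pp3:1 pp4:1

Answer: 5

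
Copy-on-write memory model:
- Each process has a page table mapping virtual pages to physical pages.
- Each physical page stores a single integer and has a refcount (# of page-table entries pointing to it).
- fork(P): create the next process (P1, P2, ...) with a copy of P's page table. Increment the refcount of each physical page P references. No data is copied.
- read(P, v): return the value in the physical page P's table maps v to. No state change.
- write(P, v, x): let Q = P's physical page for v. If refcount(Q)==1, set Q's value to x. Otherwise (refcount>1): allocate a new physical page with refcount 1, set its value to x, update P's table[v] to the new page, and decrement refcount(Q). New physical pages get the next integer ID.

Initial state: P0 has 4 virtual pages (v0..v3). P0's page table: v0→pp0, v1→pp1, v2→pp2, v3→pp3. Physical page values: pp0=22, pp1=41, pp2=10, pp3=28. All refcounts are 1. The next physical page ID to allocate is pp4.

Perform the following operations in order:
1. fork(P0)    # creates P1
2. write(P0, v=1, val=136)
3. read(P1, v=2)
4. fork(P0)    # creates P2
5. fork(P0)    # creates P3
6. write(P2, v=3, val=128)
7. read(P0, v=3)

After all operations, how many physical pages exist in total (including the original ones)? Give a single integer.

Op 1: fork(P0) -> P1. 4 ppages; refcounts: pp0:2 pp1:2 pp2:2 pp3:2
Op 2: write(P0, v1, 136). refcount(pp1)=2>1 -> COPY to pp4. 5 ppages; refcounts: pp0:2 pp1:1 pp2:2 pp3:2 pp4:1
Op 3: read(P1, v2) -> 10. No state change.
Op 4: fork(P0) -> P2. 5 ppages; refcounts: pp0:3 pp1:1 pp2:3 pp3:3 pp4:2
Op 5: fork(P0) -> P3. 5 ppages; refcounts: pp0:4 pp1:1 pp2:4 pp3:4 pp4:3
Op 6: write(P2, v3, 128). refcount(pp3)=4>1 -> COPY to pp5. 6 ppages; refcounts: pp0:4 pp1:1 pp2:4 pp3:3 pp4:3 pp5:1
Op 7: read(P0, v3) -> 28. No state change.

Answer: 6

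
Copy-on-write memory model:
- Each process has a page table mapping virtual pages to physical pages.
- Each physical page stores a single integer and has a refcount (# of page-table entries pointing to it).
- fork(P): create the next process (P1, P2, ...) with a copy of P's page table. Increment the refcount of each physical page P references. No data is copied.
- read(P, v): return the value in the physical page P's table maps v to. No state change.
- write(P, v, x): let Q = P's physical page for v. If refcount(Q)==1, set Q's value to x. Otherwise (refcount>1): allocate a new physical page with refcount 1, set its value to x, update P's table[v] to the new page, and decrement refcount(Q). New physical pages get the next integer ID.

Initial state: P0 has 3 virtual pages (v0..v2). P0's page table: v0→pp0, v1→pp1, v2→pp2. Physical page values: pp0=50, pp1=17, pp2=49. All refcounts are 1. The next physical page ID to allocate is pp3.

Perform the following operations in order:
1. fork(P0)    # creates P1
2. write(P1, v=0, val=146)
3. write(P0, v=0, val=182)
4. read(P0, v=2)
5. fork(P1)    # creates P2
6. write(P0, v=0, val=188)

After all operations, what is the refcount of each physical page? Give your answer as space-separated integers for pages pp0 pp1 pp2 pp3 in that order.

Op 1: fork(P0) -> P1. 3 ppages; refcounts: pp0:2 pp1:2 pp2:2
Op 2: write(P1, v0, 146). refcount(pp0)=2>1 -> COPY to pp3. 4 ppages; refcounts: pp0:1 pp1:2 pp2:2 pp3:1
Op 3: write(P0, v0, 182). refcount(pp0)=1 -> write in place. 4 ppages; refcounts: pp0:1 pp1:2 pp2:2 pp3:1
Op 4: read(P0, v2) -> 49. No state change.
Op 5: fork(P1) -> P2. 4 ppages; refcounts: pp0:1 pp1:3 pp2:3 pp3:2
Op 6: write(P0, v0, 188). refcount(pp0)=1 -> write in place. 4 ppages; refcounts: pp0:1 pp1:3 pp2:3 pp3:2

Answer: 1 3 3 2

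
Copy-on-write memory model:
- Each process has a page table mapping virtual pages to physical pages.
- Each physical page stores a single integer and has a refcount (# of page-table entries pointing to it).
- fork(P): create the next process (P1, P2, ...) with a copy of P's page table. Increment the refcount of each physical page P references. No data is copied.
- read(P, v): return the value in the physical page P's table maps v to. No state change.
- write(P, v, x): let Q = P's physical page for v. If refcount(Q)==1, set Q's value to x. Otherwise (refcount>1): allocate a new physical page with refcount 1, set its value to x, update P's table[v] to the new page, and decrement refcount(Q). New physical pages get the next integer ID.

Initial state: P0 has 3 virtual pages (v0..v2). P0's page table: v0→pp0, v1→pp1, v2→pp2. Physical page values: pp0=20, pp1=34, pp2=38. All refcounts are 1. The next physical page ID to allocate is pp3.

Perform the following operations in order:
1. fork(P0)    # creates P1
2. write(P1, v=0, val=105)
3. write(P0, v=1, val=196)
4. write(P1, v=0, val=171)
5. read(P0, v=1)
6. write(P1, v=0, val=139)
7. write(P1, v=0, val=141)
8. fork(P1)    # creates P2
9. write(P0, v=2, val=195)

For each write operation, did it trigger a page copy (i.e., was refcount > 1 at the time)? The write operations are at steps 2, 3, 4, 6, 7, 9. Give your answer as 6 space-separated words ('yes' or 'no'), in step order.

Op 1: fork(P0) -> P1. 3 ppages; refcounts: pp0:2 pp1:2 pp2:2
Op 2: write(P1, v0, 105). refcount(pp0)=2>1 -> COPY to pp3. 4 ppages; refcounts: pp0:1 pp1:2 pp2:2 pp3:1
Op 3: write(P0, v1, 196). refcount(pp1)=2>1 -> COPY to pp4. 5 ppages; refcounts: pp0:1 pp1:1 pp2:2 pp3:1 pp4:1
Op 4: write(P1, v0, 171). refcount(pp3)=1 -> write in place. 5 ppages; refcounts: pp0:1 pp1:1 pp2:2 pp3:1 pp4:1
Op 5: read(P0, v1) -> 196. No state change.
Op 6: write(P1, v0, 139). refcount(pp3)=1 -> write in place. 5 ppages; refcounts: pp0:1 pp1:1 pp2:2 pp3:1 pp4:1
Op 7: write(P1, v0, 141). refcount(pp3)=1 -> write in place. 5 ppages; refcounts: pp0:1 pp1:1 pp2:2 pp3:1 pp4:1
Op 8: fork(P1) -> P2. 5 ppages; refcounts: pp0:1 pp1:2 pp2:3 pp3:2 pp4:1
Op 9: write(P0, v2, 195). refcount(pp2)=3>1 -> COPY to pp5. 6 ppages; refcounts: pp0:1 pp1:2 pp2:2 pp3:2 pp4:1 pp5:1

yes yes no no no yes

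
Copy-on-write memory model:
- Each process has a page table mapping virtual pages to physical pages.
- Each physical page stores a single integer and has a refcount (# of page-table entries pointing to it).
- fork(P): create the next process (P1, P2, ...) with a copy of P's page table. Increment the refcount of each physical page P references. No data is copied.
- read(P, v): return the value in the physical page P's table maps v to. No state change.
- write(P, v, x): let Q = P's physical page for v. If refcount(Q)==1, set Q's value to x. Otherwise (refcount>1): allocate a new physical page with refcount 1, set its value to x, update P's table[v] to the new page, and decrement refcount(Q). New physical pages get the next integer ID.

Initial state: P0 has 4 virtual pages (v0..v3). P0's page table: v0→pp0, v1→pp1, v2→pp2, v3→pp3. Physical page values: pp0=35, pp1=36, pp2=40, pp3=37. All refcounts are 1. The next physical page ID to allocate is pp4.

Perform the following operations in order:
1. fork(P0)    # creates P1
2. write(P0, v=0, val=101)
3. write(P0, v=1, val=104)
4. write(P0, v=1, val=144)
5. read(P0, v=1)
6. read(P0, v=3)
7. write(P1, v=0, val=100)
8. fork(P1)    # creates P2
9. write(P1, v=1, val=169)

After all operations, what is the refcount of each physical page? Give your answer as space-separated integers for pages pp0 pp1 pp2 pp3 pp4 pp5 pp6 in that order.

Op 1: fork(P0) -> P1. 4 ppages; refcounts: pp0:2 pp1:2 pp2:2 pp3:2
Op 2: write(P0, v0, 101). refcount(pp0)=2>1 -> COPY to pp4. 5 ppages; refcounts: pp0:1 pp1:2 pp2:2 pp3:2 pp4:1
Op 3: write(P0, v1, 104). refcount(pp1)=2>1 -> COPY to pp5. 6 ppages; refcounts: pp0:1 pp1:1 pp2:2 pp3:2 pp4:1 pp5:1
Op 4: write(P0, v1, 144). refcount(pp5)=1 -> write in place. 6 ppages; refcounts: pp0:1 pp1:1 pp2:2 pp3:2 pp4:1 pp5:1
Op 5: read(P0, v1) -> 144. No state change.
Op 6: read(P0, v3) -> 37. No state change.
Op 7: write(P1, v0, 100). refcount(pp0)=1 -> write in place. 6 ppages; refcounts: pp0:1 pp1:1 pp2:2 pp3:2 pp4:1 pp5:1
Op 8: fork(P1) -> P2. 6 ppages; refcounts: pp0:2 pp1:2 pp2:3 pp3:3 pp4:1 pp5:1
Op 9: write(P1, v1, 169). refcount(pp1)=2>1 -> COPY to pp6. 7 ppages; refcounts: pp0:2 pp1:1 pp2:3 pp3:3 pp4:1 pp5:1 pp6:1

Answer: 2 1 3 3 1 1 1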